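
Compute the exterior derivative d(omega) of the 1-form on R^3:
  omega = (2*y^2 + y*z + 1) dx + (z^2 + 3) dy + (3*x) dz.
d(omega) = (-4*y - z) dx ∧ dy + (3 - y) dx ∧ dz + (-2*z) dy ∧ dz

For a 1-form omega = sum_i f_i dx_i, the exterior derivative is
  d(omega) = sum_{i < j} (∂f_j/∂x_i - ∂f_i/∂x_j) dx_i ∧ dx_j.
  coefficient of dx ∧ dy: ∂f_2/∂x - ∂f_1/∂y = ∂(z^2 + 3)/∂x - ∂(2*y^2 + y*z + 1)/∂y = -4*y - z
  coefficient of dx ∧ dz: ∂f_3/∂x - ∂f_1/∂z = ∂(3*x)/∂x - ∂(2*y^2 + y*z + 1)/∂z = 3 - y
  coefficient of dy ∧ dz: ∂f_3/∂y - ∂f_2/∂z = ∂(3*x)/∂y - ∂(z^2 + 3)/∂z = -2*z
Assembling: d(omega) = (-4*y - z) dx ∧ dy + (3 - y) dx ∧ dz + (-2*z) dy ∧ dz.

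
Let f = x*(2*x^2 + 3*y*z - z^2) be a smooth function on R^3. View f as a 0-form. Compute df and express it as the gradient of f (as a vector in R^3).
df = (6*x^2 + 3*y*z - z^2) dx + (3*x*z) dy + (x*(3*y - 2*z)) dz; grad f = (6*x^2 + 3*y*z - z^2, 3*x*z, x*(3*y - 2*z))

For a 0-form f, d f = (∂f/∂x) dx + (∂f/∂y) dy + (∂f/∂z) dz. The components of the vector representation are exactly the entries of grad f in Cartesian coordinates:
  ∂f/∂x = 6*x^2 + 3*y*z - z^2
  ∂f/∂y = 3*x*z
  ∂f/∂z = x*(3*y - 2*z).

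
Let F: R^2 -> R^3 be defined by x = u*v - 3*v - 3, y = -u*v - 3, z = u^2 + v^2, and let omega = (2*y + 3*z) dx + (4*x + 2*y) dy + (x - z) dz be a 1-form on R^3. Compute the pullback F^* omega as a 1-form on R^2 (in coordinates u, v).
F^* omega = (-2*u^3 + 5*u^2*v - 6*u*v^2 - 6*u*v - 6*u + 3*v^3 + 12*v^2 + 12*v) du + (3*u^3 - 6*u^2*v - 9*u^2 + 5*u*v^2 + 18*u*v + 12*u - 2*v^3 - 15*v^2 - 6*v + 18) dv

Using F^*(f dg) = (f ∘ F) d(g ∘ F), substitute each coordinate x_i by F_i(u, v) in f_i, and replace dx_i by d F_i = (∂F_i/∂u) du + (∂F_i/∂v) dv.
  For the x component: f_1(F) = 3*u^2 - 2*u*v + 3*v^2 - 6; d F_1 = (v) du + (u - 3) dv
  For the y component: f_2(F) = 2*u*v - 12*v - 18; d F_2 = (-v) du + (-u) dv
  For the z component: f_3(F) = -u^2 + u*v - v^2 - 3*v - 3; d F_3 = (2*u) du + (2*v) dv
Combining and collecting du, dv coefficients:
  coeff of du: -2*u^3 + 5*u^2*v - 6*u*v^2 - 6*u*v - 6*u + 3*v^3 + 12*v^2 + 12*v
  coeff of dv: 3*u^3 - 6*u^2*v - 9*u^2 + 5*u*v^2 + 18*u*v + 12*u - 2*v^3 - 15*v^2 - 6*v + 18
F^* omega = (-2*u^3 + 5*u^2*v - 6*u*v^2 - 6*u*v - 6*u + 3*v^3 + 12*v^2 + 12*v) du + (3*u^3 - 6*u^2*v - 9*u^2 + 5*u*v^2 + 18*u*v + 12*u - 2*v^3 - 15*v^2 - 6*v + 18) dv.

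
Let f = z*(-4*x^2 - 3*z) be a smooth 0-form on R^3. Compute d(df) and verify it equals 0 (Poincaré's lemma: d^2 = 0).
d(df) = 0

Step 1: df = sum_i (∂f/∂x_i) dx_i = (-8*x*z) dx + (0) dy + (-4*x^2 - 6*z) dz.
Step 2: Apply d again. Using the 1-form formula, the coefficient of dx ∧ dy in d(df) is ∂^2 f/∂x ∂y - ∂^2 f/∂y ∂x = (0) - (0) = 0 (equality of mixed partials for smooth f).
Similarly for dx ∧ dz and dy ∧ dz — all coefficients vanish. So d(df) = 0.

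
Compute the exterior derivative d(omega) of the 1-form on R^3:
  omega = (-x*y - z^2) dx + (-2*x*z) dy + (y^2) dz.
d(omega) = (x - 2*z) dx ∧ dy + (2*z) dx ∧ dz + (2*x + 2*y) dy ∧ dz

For a 1-form omega = sum_i f_i dx_i, the exterior derivative is
  d(omega) = sum_{i < j} (∂f_j/∂x_i - ∂f_i/∂x_j) dx_i ∧ dx_j.
  coefficient of dx ∧ dy: ∂f_2/∂x - ∂f_1/∂y = ∂(-2*x*z)/∂x - ∂(-x*y - z^2)/∂y = x - 2*z
  coefficient of dx ∧ dz: ∂f_3/∂x - ∂f_1/∂z = ∂(y^2)/∂x - ∂(-x*y - z^2)/∂z = 2*z
  coefficient of dy ∧ dz: ∂f_3/∂y - ∂f_2/∂z = ∂(y^2)/∂y - ∂(-2*x*z)/∂z = 2*x + 2*y
Assembling: d(omega) = (x - 2*z) dx ∧ dy + (2*z) dx ∧ dz + (2*x + 2*y) dy ∧ dz.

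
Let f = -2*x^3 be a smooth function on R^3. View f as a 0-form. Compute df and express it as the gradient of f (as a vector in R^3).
df = (-6*x^2) dx + (0) dy + (0) dz; grad f = (-6*x^2, 0, 0)

For a 0-form f, d f = (∂f/∂x) dx + (∂f/∂y) dy + (∂f/∂z) dz. The components of the vector representation are exactly the entries of grad f in Cartesian coordinates:
  ∂f/∂x = -6*x^2
  ∂f/∂y = 0
  ∂f/∂z = 0.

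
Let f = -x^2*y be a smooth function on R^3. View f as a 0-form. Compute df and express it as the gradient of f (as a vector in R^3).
df = (-2*x*y) dx + (-x^2) dy + (0) dz; grad f = (-2*x*y, -x^2, 0)

For a 0-form f, d f = (∂f/∂x) dx + (∂f/∂y) dy + (∂f/∂z) dz. The components of the vector representation are exactly the entries of grad f in Cartesian coordinates:
  ∂f/∂x = -2*x*y
  ∂f/∂y = -x^2
  ∂f/∂z = 0.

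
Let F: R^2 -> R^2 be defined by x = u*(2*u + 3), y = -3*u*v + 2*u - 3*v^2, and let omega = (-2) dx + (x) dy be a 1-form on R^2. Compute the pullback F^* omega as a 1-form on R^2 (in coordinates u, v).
F^* omega = (-6*u^2*v + 4*u^2 - 9*u*v - 2*u - 6) du + (3*u*(-2*u^2 - 4*u*v - 3*u - 6*v)) dv

Using F^*(f dg) = (f ∘ F) d(g ∘ F), substitute each coordinate x_i by F_i(u, v) in f_i, and replace dx_i by d F_i = (∂F_i/∂u) du + (∂F_i/∂v) dv.
  For the x component: f_1(F) = -2; d F_1 = (4*u + 3) du + (0) dv
  For the y component: f_2(F) = u*(2*u + 3); d F_2 = (2 - 3*v) du + (-3*u - 6*v) dv
Combining and collecting du, dv coefficients:
  coeff of du: -6*u^2*v + 4*u^2 - 9*u*v - 2*u - 6
  coeff of dv: 3*u*(-2*u^2 - 4*u*v - 3*u - 6*v)
F^* omega = (-6*u^2*v + 4*u^2 - 9*u*v - 2*u - 6) du + (3*u*(-2*u^2 - 4*u*v - 3*u - 6*v)) dv.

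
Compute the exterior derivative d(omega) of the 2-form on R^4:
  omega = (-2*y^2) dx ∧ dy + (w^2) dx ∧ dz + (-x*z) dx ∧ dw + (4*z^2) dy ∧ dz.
d(omega) = (2*w + x) dx ∧ dz ∧ dw

For a 2-form omega = sum_{i<j} g_{ij} dx_i ∧ dx_j, the exterior derivative is
  d(omega) = sum_{i<j} d(g_{ij}) ∧ dx_i ∧ dx_j = sum_{i<j, k} (∂g_{ij}/∂x_k) dx_k ∧ dx_i ∧ dx_j.
Expand each term, using dx_k ∧ dx_i ∧ dx_j = sgn(permutation) dx_{(a)} ∧ dx_{(b)} ∧ dx_{(c)} with (a < b < c) sorted:
  d(w^2) includes (∂/∂w)(w^2) dw = (2*w) dw, which multiplied by dx ∧ dz gives (2*w) dx ∧ dz ∧ dw
  d(-x*z) includes (∂/∂z)(-x*z) dz = (-x) dz, which multiplied by dx ∧ dw gives (x) dx ∧ dz ∧ dw
Collecting like 3-forms: d(omega) = (2*w + x) dx ∧ dz ∧ dw.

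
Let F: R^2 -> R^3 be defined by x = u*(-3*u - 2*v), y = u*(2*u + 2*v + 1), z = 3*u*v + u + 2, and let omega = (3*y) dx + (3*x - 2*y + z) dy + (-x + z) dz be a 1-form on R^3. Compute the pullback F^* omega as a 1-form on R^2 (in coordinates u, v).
F^* omega = (-88*u^3 - 93*u^2*v - 32*u^2 - 11*u*v^2 - 7*u*v + 8*u + 10*v + 4) du + (u*(-29*u^2 - 11*u*v - 5*u + 10)) dv

Using F^*(f dg) = (f ∘ F) d(g ∘ F), substitute each coordinate x_i by F_i(u, v) in f_i, and replace dx_i by d F_i = (∂F_i/∂u) du + (∂F_i/∂v) dv.
  For the x component: f_1(F) = 3*u*(2*u + 2*v + 1); d F_1 = (-6*u - 2*v) du + (-2*u) dv
  For the y component: f_2(F) = -13*u^2 - 7*u*v - u + 2; d F_2 = (4*u + 2*v + 1) du + (2*u) dv
  For the z component: f_3(F) = 3*u^2 + 5*u*v + u + 2; d F_3 = (3*v + 1) du + (3*u) dv
Combining and collecting du, dv coefficients:
  coeff of du: -88*u^3 - 93*u^2*v - 32*u^2 - 11*u*v^2 - 7*u*v + 8*u + 10*v + 4
  coeff of dv: u*(-29*u^2 - 11*u*v - 5*u + 10)
F^* omega = (-88*u^3 - 93*u^2*v - 32*u^2 - 11*u*v^2 - 7*u*v + 8*u + 10*v + 4) du + (u*(-29*u^2 - 11*u*v - 5*u + 10)) dv.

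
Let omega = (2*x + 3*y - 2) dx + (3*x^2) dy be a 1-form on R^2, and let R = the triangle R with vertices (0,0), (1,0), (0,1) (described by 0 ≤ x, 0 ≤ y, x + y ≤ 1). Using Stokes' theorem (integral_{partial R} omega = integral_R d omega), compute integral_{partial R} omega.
integral_(partial R) omega = -1/2

Stokes: integral_partial_R omega = integral_R d omega with d omega = (∂Q/∂x - ∂P/∂y) dx ∧ dy.
  ∂Q/∂x = 6*x
  ∂P/∂y = 3
  integrand = ∂Q/∂x - ∂P/∂y = 6*x - 3.
Integrating over R: integral_0^1 integral_0^{1-x} (6*x - 3) dy dx = -1/2.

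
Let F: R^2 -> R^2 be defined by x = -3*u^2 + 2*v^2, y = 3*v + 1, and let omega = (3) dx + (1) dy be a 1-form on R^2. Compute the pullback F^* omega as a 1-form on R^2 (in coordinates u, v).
F^* omega = (-18*u) du + (12*v + 3) dv

Using F^*(f dg) = (f ∘ F) d(g ∘ F), substitute each coordinate x_i by F_i(u, v) in f_i, and replace dx_i by d F_i = (∂F_i/∂u) du + (∂F_i/∂v) dv.
  For the x component: f_1(F) = 3; d F_1 = (-6*u) du + (4*v) dv
  For the y component: f_2(F) = 1; d F_2 = (0) du + (3) dv
Combining and collecting du, dv coefficients:
  coeff of du: -18*u
  coeff of dv: 12*v + 3
F^* omega = (-18*u) du + (12*v + 3) dv.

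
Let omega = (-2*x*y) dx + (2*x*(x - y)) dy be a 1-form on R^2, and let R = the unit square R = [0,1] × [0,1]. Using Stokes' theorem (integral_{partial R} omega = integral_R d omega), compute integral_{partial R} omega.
integral_(partial R) omega = 2

Stokes: integral_partial_R omega = integral_R d omega with d omega = (∂Q/∂x - ∂P/∂y) dx ∧ dy.
  ∂Q/∂x = 4*x - 2*y
  ∂P/∂y = -2*x
  integrand = ∂Q/∂x - ∂P/∂y = 6*x - 2*y.
Integrating over R: integral_0^1 integral_0^1 (6*x - 2*y) dx dy = 2.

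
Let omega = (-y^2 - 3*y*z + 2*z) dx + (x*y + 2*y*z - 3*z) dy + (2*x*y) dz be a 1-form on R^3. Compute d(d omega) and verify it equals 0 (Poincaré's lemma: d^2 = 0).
d(d omega) = 0

Step 1: d omega = sum_{i<j} (∂f_j/∂x_i - ∂f_i/∂x_j) dx_i ∧ dx_j:
  coeff of dx ∧ dy: 3*y + 3*z
  coeff of dx ∧ dz: 5*y - 2
  coeff of dy ∧ dz: 2*x - 2*y + 3
Step 2: Apply d again to each 2-form coefficient. The only possible 3-form in R^3 is dx ∧ dy ∧ dz, with coefficient
  ∂(coeff of dy∧dz)/∂x - ∂(coeff of dx∧dz)/∂y + ∂(coeff of dx∧dy)/∂z
  = ∂/∂x (2*x - 2*y + 3) - ∂/∂y (5*y - 2) + ∂/∂z (3*y + 3*z).
Each of these terms simplifies to sums of mixed partials that cancel in pairs. The result is 0 (by equality of mixed partials for smooth functions — Schwarz / Clairaut).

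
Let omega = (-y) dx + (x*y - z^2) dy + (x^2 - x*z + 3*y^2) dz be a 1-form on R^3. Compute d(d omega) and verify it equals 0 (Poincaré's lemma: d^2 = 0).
d(d omega) = 0

Step 1: d omega = sum_{i<j} (∂f_j/∂x_i - ∂f_i/∂x_j) dx_i ∧ dx_j:
  coeff of dx ∧ dy: y + 1
  coeff of dx ∧ dz: 2*x - z
  coeff of dy ∧ dz: 6*y + 2*z
Step 2: Apply d again to each 2-form coefficient. The only possible 3-form in R^3 is dx ∧ dy ∧ dz, with coefficient
  ∂(coeff of dy∧dz)/∂x - ∂(coeff of dx∧dz)/∂y + ∂(coeff of dx∧dy)/∂z
  = ∂/∂x (6*y + 2*z) - ∂/∂y (2*x - z) + ∂/∂z (y + 1).
Each of these terms simplifies to sums of mixed partials that cancel in pairs. The result is 0 (by equality of mixed partials for smooth functions — Schwarz / Clairaut).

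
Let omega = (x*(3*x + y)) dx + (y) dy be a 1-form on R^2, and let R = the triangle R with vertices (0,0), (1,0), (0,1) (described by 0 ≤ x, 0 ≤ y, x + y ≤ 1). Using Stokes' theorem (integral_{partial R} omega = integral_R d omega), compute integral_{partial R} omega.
integral_(partial R) omega = -1/6

Stokes: integral_partial_R omega = integral_R d omega with d omega = (∂Q/∂x - ∂P/∂y) dx ∧ dy.
  ∂Q/∂x = 0
  ∂P/∂y = x
  integrand = ∂Q/∂x - ∂P/∂y = -x.
Integrating over R: integral_0^1 integral_0^{1-x} (-x) dy dx = -1/6.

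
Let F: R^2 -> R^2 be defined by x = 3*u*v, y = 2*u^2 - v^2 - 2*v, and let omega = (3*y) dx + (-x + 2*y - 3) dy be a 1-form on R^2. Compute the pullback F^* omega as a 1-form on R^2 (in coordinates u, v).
F^* omega = (16*u^3 + 6*u^2*v - 8*u*v^2 - 16*u*v - 12*u - 9*v^3 - 18*v^2) du + (18*u^3 - 8*u^2*v - 8*u^2 - 3*u*v^2 - 12*u*v + 4*v^3 + 12*v^2 + 14*v + 6) dv

Using F^*(f dg) = (f ∘ F) d(g ∘ F), substitute each coordinate x_i by F_i(u, v) in f_i, and replace dx_i by d F_i = (∂F_i/∂u) du + (∂F_i/∂v) dv.
  For the x component: f_1(F) = 6*u^2 - 3*v^2 - 6*v; d F_1 = (3*v) du + (3*u) dv
  For the y component: f_2(F) = 4*u^2 - 3*u*v - 2*v^2 - 4*v - 3; d F_2 = (4*u) du + (-2*v - 2) dv
Combining and collecting du, dv coefficients:
  coeff of du: 16*u^3 + 6*u^2*v - 8*u*v^2 - 16*u*v - 12*u - 9*v^3 - 18*v^2
  coeff of dv: 18*u^3 - 8*u^2*v - 8*u^2 - 3*u*v^2 - 12*u*v + 4*v^3 + 12*v^2 + 14*v + 6
F^* omega = (16*u^3 + 6*u^2*v - 8*u*v^2 - 16*u*v - 12*u - 9*v^3 - 18*v^2) du + (18*u^3 - 8*u^2*v - 8*u^2 - 3*u*v^2 - 12*u*v + 4*v^3 + 12*v^2 + 14*v + 6) dv.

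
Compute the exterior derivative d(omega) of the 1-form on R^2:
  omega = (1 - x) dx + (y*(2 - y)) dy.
d(omega) = 0

For a 1-form omega = sum_i f_i dx_i, the exterior derivative is
  d(omega) = sum_{i < j} (∂f_j/∂x_i - ∂f_i/∂x_j) dx_i ∧ dx_j.

Assembling: d(omega) = 0.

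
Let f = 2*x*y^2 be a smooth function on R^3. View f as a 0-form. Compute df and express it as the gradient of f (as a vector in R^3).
df = (2*y^2) dx + (4*x*y) dy + (0) dz; grad f = (2*y^2, 4*x*y, 0)

For a 0-form f, d f = (∂f/∂x) dx + (∂f/∂y) dy + (∂f/∂z) dz. The components of the vector representation are exactly the entries of grad f in Cartesian coordinates:
  ∂f/∂x = 2*y^2
  ∂f/∂y = 4*x*y
  ∂f/∂z = 0.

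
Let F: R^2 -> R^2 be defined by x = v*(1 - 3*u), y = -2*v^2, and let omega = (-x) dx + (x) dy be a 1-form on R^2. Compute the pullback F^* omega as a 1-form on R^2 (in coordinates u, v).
F^* omega = (v^2*(3 - 9*u)) du + (v*(-9*u^2 + 12*u*v + 6*u - 4*v - 1)) dv

Using F^*(f dg) = (f ∘ F) d(g ∘ F), substitute each coordinate x_i by F_i(u, v) in f_i, and replace dx_i by d F_i = (∂F_i/∂u) du + (∂F_i/∂v) dv.
  For the x component: f_1(F) = v*(3*u - 1); d F_1 = (-3*v) du + (1 - 3*u) dv
  For the y component: f_2(F) = v*(1 - 3*u); d F_2 = (0) du + (-4*v) dv
Combining and collecting du, dv coefficients:
  coeff of du: v^2*(3 - 9*u)
  coeff of dv: v*(-9*u^2 + 12*u*v + 6*u - 4*v - 1)
F^* omega = (v^2*(3 - 9*u)) du + (v*(-9*u^2 + 12*u*v + 6*u - 4*v - 1)) dv.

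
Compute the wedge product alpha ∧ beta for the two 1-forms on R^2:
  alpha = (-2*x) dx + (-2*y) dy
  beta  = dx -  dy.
alpha ∧ beta = (2*x + 2*y) dx ∧ dy

Distribute the wedge, using dx_i ∧ dx_j = -dx_j ∧ dx_i and dx_i ∧ dx_i = 0. For each pair (i, j) with i < j, the coefficient of dx_i ∧ dx_j in alpha ∧ beta is (alpha_i * beta_j - alpha_j * beta_i). Collecting: alpha ∧ beta = (2*x + 2*y) dx ∧ dy.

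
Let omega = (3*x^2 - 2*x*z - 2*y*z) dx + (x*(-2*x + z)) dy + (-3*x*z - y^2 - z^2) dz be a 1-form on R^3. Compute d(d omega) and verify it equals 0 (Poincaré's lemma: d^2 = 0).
d(d omega) = 0

Step 1: d omega = sum_{i<j} (∂f_j/∂x_i - ∂f_i/∂x_j) dx_i ∧ dx_j:
  coeff of dx ∧ dy: -4*x + 3*z
  coeff of dx ∧ dz: 2*x + 2*y - 3*z
  coeff of dy ∧ dz: -x - 2*y
Step 2: Apply d again to each 2-form coefficient. The only possible 3-form in R^3 is dx ∧ dy ∧ dz, with coefficient
  ∂(coeff of dy∧dz)/∂x - ∂(coeff of dx∧dz)/∂y + ∂(coeff of dx∧dy)/∂z
  = ∂/∂x (-x - 2*y) - ∂/∂y (2*x + 2*y - 3*z) + ∂/∂z (-4*x + 3*z).
Each of these terms simplifies to sums of mixed partials that cancel in pairs. The result is 0 (by equality of mixed partials for smooth functions — Schwarz / Clairaut).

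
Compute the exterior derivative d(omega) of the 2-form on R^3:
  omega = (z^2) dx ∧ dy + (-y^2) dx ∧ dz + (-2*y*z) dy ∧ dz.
d(omega) = (2*y + 2*z) dx ∧ dy ∧ dz

For a 2-form omega = sum_{i<j} g_{ij} dx_i ∧ dx_j, the exterior derivative is
  d(omega) = sum_{i<j} d(g_{ij}) ∧ dx_i ∧ dx_j = sum_{i<j, k} (∂g_{ij}/∂x_k) dx_k ∧ dx_i ∧ dx_j.
Expand each term, using dx_k ∧ dx_i ∧ dx_j = sgn(permutation) dx_{(a)} ∧ dx_{(b)} ∧ dx_{(c)} with (a < b < c) sorted:
  d(z^2) includes (∂/∂z)(z^2) dz = (2*z) dz, which multiplied by dx ∧ dy gives (2*z) dx ∧ dy ∧ dz
  d(-y^2) includes (∂/∂y)(-y^2) dy = (-2*y) dy, which multiplied by dx ∧ dz gives (2*y) dx ∧ dy ∧ dz
Collecting like 3-forms: d(omega) = (2*y + 2*z) dx ∧ dy ∧ dz.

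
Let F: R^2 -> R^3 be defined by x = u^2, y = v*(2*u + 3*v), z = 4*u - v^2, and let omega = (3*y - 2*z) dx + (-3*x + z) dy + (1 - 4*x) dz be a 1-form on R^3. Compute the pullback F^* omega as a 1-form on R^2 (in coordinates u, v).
F^* omega = (6*u^2*v - 32*u^2 + 22*u*v^2 + 8*u*v - 2*v^3 + 4) du + (-6*u^3 - 10*u^2*v + 8*u^2 - 2*u*v^2 + 24*u*v - 6*v^3 - 2*v) dv

Using F^*(f dg) = (f ∘ F) d(g ∘ F), substitute each coordinate x_i by F_i(u, v) in f_i, and replace dx_i by d F_i = (∂F_i/∂u) du + (∂F_i/∂v) dv.
  For the x component: f_1(F) = 6*u*v - 8*u + 11*v^2; d F_1 = (2*u) du + (0) dv
  For the y component: f_2(F) = -3*u^2 + 4*u - v^2; d F_2 = (2*v) du + (2*u + 6*v) dv
  For the z component: f_3(F) = 1 - 4*u^2; d F_3 = (4) du + (-2*v) dv
Combining and collecting du, dv coefficients:
  coeff of du: 6*u^2*v - 32*u^2 + 22*u*v^2 + 8*u*v - 2*v^3 + 4
  coeff of dv: -6*u^3 - 10*u^2*v + 8*u^2 - 2*u*v^2 + 24*u*v - 6*v^3 - 2*v
F^* omega = (6*u^2*v - 32*u^2 + 22*u*v^2 + 8*u*v - 2*v^3 + 4) du + (-6*u^3 - 10*u^2*v + 8*u^2 - 2*u*v^2 + 24*u*v - 6*v^3 - 2*v) dv.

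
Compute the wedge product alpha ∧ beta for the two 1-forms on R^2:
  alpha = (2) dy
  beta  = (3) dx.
alpha ∧ beta = (-6) dx ∧ dy

Distribute the wedge, using dx_i ∧ dx_j = -dx_j ∧ dx_i and dx_i ∧ dx_i = 0. For each pair (i, j) with i < j, the coefficient of dx_i ∧ dx_j in alpha ∧ beta is (alpha_i * beta_j - alpha_j * beta_i). Collecting: alpha ∧ beta = (-6) dx ∧ dy.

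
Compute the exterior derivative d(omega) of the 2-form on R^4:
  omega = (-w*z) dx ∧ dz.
d(omega) = (-z) dx ∧ dz ∧ dw

For a 2-form omega = sum_{i<j} g_{ij} dx_i ∧ dx_j, the exterior derivative is
  d(omega) = sum_{i<j} d(g_{ij}) ∧ dx_i ∧ dx_j = sum_{i<j, k} (∂g_{ij}/∂x_k) dx_k ∧ dx_i ∧ dx_j.
Expand each term, using dx_k ∧ dx_i ∧ dx_j = sgn(permutation) dx_{(a)} ∧ dx_{(b)} ∧ dx_{(c)} with (a < b < c) sorted:
  d(-w*z) includes (∂/∂w)(-w*z) dw = (-z) dw, which multiplied by dx ∧ dz gives (-z) dx ∧ dz ∧ dw
Collecting like 3-forms: d(omega) = (-z) dx ∧ dz ∧ dw.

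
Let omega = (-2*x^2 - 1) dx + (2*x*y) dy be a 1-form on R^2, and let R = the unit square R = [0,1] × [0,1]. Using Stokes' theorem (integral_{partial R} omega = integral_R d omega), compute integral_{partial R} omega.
integral_(partial R) omega = 1

Stokes: integral_partial_R omega = integral_R d omega with d omega = (∂Q/∂x - ∂P/∂y) dx ∧ dy.
  ∂Q/∂x = 2*y
  ∂P/∂y = 0
  integrand = ∂Q/∂x - ∂P/∂y = 2*y.
Integrating over R: integral_0^1 integral_0^1 (2*y) dx dy = 1.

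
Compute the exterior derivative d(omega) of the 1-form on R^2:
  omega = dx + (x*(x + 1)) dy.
d(omega) = (2*x + 1) dx ∧ dy

For a 1-form omega = sum_i f_i dx_i, the exterior derivative is
  d(omega) = sum_{i < j} (∂f_j/∂x_i - ∂f_i/∂x_j) dx_i ∧ dx_j.
  coefficient of dx ∧ dy: ∂f_2/∂x - ∂f_1/∂y = ∂(x*(x + 1))/∂x - ∂(1)/∂y = 2*x + 1
Assembling: d(omega) = (2*x + 1) dx ∧ dy.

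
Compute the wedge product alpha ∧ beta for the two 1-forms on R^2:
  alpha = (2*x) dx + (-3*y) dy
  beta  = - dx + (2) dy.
alpha ∧ beta = (4*x - 3*y) dx ∧ dy

Distribute the wedge, using dx_i ∧ dx_j = -dx_j ∧ dx_i and dx_i ∧ dx_i = 0. For each pair (i, j) with i < j, the coefficient of dx_i ∧ dx_j in alpha ∧ beta is (alpha_i * beta_j - alpha_j * beta_i). Collecting: alpha ∧ beta = (4*x - 3*y) dx ∧ dy.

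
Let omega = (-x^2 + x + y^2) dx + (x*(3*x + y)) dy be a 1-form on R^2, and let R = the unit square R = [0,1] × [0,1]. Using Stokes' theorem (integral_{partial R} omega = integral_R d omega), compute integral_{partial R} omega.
integral_(partial R) omega = 5/2

Stokes: integral_partial_R omega = integral_R d omega with d omega = (∂Q/∂x - ∂P/∂y) dx ∧ dy.
  ∂Q/∂x = 6*x + y
  ∂P/∂y = 2*y
  integrand = ∂Q/∂x - ∂P/∂y = 6*x - y.
Integrating over R: integral_0^1 integral_0^1 (6*x - y) dx dy = 5/2.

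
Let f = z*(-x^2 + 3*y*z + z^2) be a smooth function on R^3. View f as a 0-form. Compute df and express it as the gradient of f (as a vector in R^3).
df = (-2*x*z) dx + (3*z^2) dy + (-x^2 + 6*y*z + 3*z^2) dz; grad f = (-2*x*z, 3*z^2, -x^2 + 6*y*z + 3*z^2)

For a 0-form f, d f = (∂f/∂x) dx + (∂f/∂y) dy + (∂f/∂z) dz. The components of the vector representation are exactly the entries of grad f in Cartesian coordinates:
  ∂f/∂x = -2*x*z
  ∂f/∂y = 3*z^2
  ∂f/∂z = -x^2 + 6*y*z + 3*z^2.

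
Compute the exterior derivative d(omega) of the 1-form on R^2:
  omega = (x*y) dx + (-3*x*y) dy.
d(omega) = (-x - 3*y) dx ∧ dy

For a 1-form omega = sum_i f_i dx_i, the exterior derivative is
  d(omega) = sum_{i < j} (∂f_j/∂x_i - ∂f_i/∂x_j) dx_i ∧ dx_j.
  coefficient of dx ∧ dy: ∂f_2/∂x - ∂f_1/∂y = ∂(-3*x*y)/∂x - ∂(x*y)/∂y = -x - 3*y
Assembling: d(omega) = (-x - 3*y) dx ∧ dy.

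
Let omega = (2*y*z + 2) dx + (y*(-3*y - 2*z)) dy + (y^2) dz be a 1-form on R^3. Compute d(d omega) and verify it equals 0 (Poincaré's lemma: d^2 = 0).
d(d omega) = 0

Step 1: d omega = sum_{i<j} (∂f_j/∂x_i - ∂f_i/∂x_j) dx_i ∧ dx_j:
  coeff of dx ∧ dy: -2*z
  coeff of dx ∧ dz: -2*y
  coeff of dy ∧ dz: 4*y
Step 2: Apply d again to each 2-form coefficient. The only possible 3-form in R^3 is dx ∧ dy ∧ dz, with coefficient
  ∂(coeff of dy∧dz)/∂x - ∂(coeff of dx∧dz)/∂y + ∂(coeff of dx∧dy)/∂z
  = ∂/∂x (4*y) - ∂/∂y (-2*y) + ∂/∂z (-2*z).
Each of these terms simplifies to sums of mixed partials that cancel in pairs. The result is 0 (by equality of mixed partials for smooth functions — Schwarz / Clairaut).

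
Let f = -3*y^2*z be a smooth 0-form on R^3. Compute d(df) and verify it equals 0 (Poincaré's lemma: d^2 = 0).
d(df) = 0

Step 1: df = sum_i (∂f/∂x_i) dx_i = (0) dx + (-6*y*z) dy + (-3*y^2) dz.
Step 2: Apply d again. Using the 1-form formula, the coefficient of dx ∧ dy in d(df) is ∂^2 f/∂x ∂y - ∂^2 f/∂y ∂x = (0) - (0) = 0 (equality of mixed partials for smooth f).
Similarly for dx ∧ dz and dy ∧ dz — all coefficients vanish. So d(df) = 0.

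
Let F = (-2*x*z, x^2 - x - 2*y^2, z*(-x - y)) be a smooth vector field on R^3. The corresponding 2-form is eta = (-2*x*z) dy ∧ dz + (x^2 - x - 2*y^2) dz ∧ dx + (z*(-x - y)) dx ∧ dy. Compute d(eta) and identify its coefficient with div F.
d(eta) = (-x - 5*y - 2*z) dx ∧ dy ∧ dz; div F = -x - 5*y - 2*z

For a 2-form in R^3 of the form above, applying d gives a 3-form with coefficient ∂P/∂x + ∂Q/∂y + ∂R/∂z:
  ∂P/∂x = -2*z
  ∂Q/∂y = -4*y
  ∂R/∂z = -x - y
Sum = -x - 5*y - 2*z, which is exactly div F.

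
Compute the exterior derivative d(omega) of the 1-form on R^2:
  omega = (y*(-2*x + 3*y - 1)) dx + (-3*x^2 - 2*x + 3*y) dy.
d(omega) = (-4*x - 6*y - 1) dx ∧ dy

For a 1-form omega = sum_i f_i dx_i, the exterior derivative is
  d(omega) = sum_{i < j} (∂f_j/∂x_i - ∂f_i/∂x_j) dx_i ∧ dx_j.
  coefficient of dx ∧ dy: ∂f_2/∂x - ∂f_1/∂y = ∂(-3*x^2 - 2*x + 3*y)/∂x - ∂(y*(-2*x + 3*y - 1))/∂y = -4*x - 6*y - 1
Assembling: d(omega) = (-4*x - 6*y - 1) dx ∧ dy.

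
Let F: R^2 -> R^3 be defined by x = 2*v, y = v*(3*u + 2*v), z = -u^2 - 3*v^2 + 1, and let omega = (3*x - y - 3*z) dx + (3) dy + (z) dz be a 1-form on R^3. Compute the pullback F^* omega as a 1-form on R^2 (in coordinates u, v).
F^* omega = (2*u^3 + 6*u*v^2 - 2*u + 9*v) du + (6*u^2*v + 6*u^2 - 6*u*v + 9*u + 18*v^3 + 14*v^2 + 18*v - 6) dv

Using F^*(f dg) = (f ∘ F) d(g ∘ F), substitute each coordinate x_i by F_i(u, v) in f_i, and replace dx_i by d F_i = (∂F_i/∂u) du + (∂F_i/∂v) dv.
  For the x component: f_1(F) = 3*u^2 - 3*u*v + 7*v^2 + 6*v - 3; d F_1 = (0) du + (2) dv
  For the y component: f_2(F) = 3; d F_2 = (3*v) du + (3*u + 4*v) dv
  For the z component: f_3(F) = -u^2 - 3*v^2 + 1; d F_3 = (-2*u) du + (-6*v) dv
Combining and collecting du, dv coefficients:
  coeff of du: 2*u^3 + 6*u*v^2 - 2*u + 9*v
  coeff of dv: 6*u^2*v + 6*u^2 - 6*u*v + 9*u + 18*v^3 + 14*v^2 + 18*v - 6
F^* omega = (2*u^3 + 6*u*v^2 - 2*u + 9*v) du + (6*u^2*v + 6*u^2 - 6*u*v + 9*u + 18*v^3 + 14*v^2 + 18*v - 6) dv.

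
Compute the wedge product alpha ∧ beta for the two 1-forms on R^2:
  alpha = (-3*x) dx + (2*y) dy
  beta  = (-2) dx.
alpha ∧ beta = (4*y) dx ∧ dy

Distribute the wedge, using dx_i ∧ dx_j = -dx_j ∧ dx_i and dx_i ∧ dx_i = 0. For each pair (i, j) with i < j, the coefficient of dx_i ∧ dx_j in alpha ∧ beta is (alpha_i * beta_j - alpha_j * beta_i). Collecting: alpha ∧ beta = (4*y) dx ∧ dy.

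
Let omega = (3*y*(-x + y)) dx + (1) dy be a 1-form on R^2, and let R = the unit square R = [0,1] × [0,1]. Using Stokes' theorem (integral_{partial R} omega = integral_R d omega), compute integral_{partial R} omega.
integral_(partial R) omega = -3/2

Stokes: integral_partial_R omega = integral_R d omega with d omega = (∂Q/∂x - ∂P/∂y) dx ∧ dy.
  ∂Q/∂x = 0
  ∂P/∂y = -3*x + 6*y
  integrand = ∂Q/∂x - ∂P/∂y = 3*x - 6*y.
Integrating over R: integral_0^1 integral_0^1 (3*x - 6*y) dx dy = -3/2.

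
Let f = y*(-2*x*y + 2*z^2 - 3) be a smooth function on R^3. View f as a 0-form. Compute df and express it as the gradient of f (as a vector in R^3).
df = (-2*y^2) dx + (-4*x*y + 2*z^2 - 3) dy + (4*y*z) dz; grad f = (-2*y^2, -4*x*y + 2*z^2 - 3, 4*y*z)

For a 0-form f, d f = (∂f/∂x) dx + (∂f/∂y) dy + (∂f/∂z) dz. The components of the vector representation are exactly the entries of grad f in Cartesian coordinates:
  ∂f/∂x = -2*y^2
  ∂f/∂y = -4*x*y + 2*z^2 - 3
  ∂f/∂z = 4*y*z.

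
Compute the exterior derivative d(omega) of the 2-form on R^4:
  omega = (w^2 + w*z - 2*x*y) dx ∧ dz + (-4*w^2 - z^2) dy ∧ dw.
d(omega) = (2*x) dx ∧ dy ∧ dz + (2*w + z) dx ∧ dz ∧ dw + (2*z) dy ∧ dz ∧ dw

For a 2-form omega = sum_{i<j} g_{ij} dx_i ∧ dx_j, the exterior derivative is
  d(omega) = sum_{i<j} d(g_{ij}) ∧ dx_i ∧ dx_j = sum_{i<j, k} (∂g_{ij}/∂x_k) dx_k ∧ dx_i ∧ dx_j.
Expand each term, using dx_k ∧ dx_i ∧ dx_j = sgn(permutation) dx_{(a)} ∧ dx_{(b)} ∧ dx_{(c)} with (a < b < c) sorted:
  d(w^2 + w*z - 2*x*y) includes (∂/∂y)(w^2 + w*z - 2*x*y) dy = (-2*x) dy, which multiplied by dx ∧ dz gives (2*x) dx ∧ dy ∧ dz
  d(w^2 + w*z - 2*x*y) includes (∂/∂w)(w^2 + w*z - 2*x*y) dw = (2*w + z) dw, which multiplied by dx ∧ dz gives (2*w + z) dx ∧ dz ∧ dw
  d(-4*w^2 - z^2) includes (∂/∂z)(-4*w^2 - z^2) dz = (-2*z) dz, which multiplied by dy ∧ dw gives (2*z) dy ∧ dz ∧ dw
Collecting like 3-forms: d(omega) = (2*x) dx ∧ dy ∧ dz + (2*w + z) dx ∧ dz ∧ dw + (2*z) dy ∧ dz ∧ dw.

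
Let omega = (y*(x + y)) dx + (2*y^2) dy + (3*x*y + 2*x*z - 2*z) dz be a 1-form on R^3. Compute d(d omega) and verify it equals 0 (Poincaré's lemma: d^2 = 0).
d(d omega) = 0

Step 1: d omega = sum_{i<j} (∂f_j/∂x_i - ∂f_i/∂x_j) dx_i ∧ dx_j:
  coeff of dx ∧ dy: -x - 2*y
  coeff of dx ∧ dz: 3*y + 2*z
  coeff of dy ∧ dz: 3*x
Step 2: Apply d again to each 2-form coefficient. The only possible 3-form in R^3 is dx ∧ dy ∧ dz, with coefficient
  ∂(coeff of dy∧dz)/∂x - ∂(coeff of dx∧dz)/∂y + ∂(coeff of dx∧dy)/∂z
  = ∂/∂x (3*x) - ∂/∂y (3*y + 2*z) + ∂/∂z (-x - 2*y).
Each of these terms simplifies to sums of mixed partials that cancel in pairs. The result is 0 (by equality of mixed partials for smooth functions — Schwarz / Clairaut).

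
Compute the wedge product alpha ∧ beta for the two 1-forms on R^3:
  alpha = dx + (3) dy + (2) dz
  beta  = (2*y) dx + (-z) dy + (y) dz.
alpha ∧ beta = (-6*y - z) dx ∧ dy + (-3*y) dx ∧ dz + (3*y + 2*z) dy ∧ dz

Distribute the wedge, using dx_i ∧ dx_j = -dx_j ∧ dx_i and dx_i ∧ dx_i = 0. For each pair (i, j) with i < j, the coefficient of dx_i ∧ dx_j in alpha ∧ beta is (alpha_i * beta_j - alpha_j * beta_i). Collecting: alpha ∧ beta = (-6*y - z) dx ∧ dy + (-3*y) dx ∧ dz + (3*y + 2*z) dy ∧ dz.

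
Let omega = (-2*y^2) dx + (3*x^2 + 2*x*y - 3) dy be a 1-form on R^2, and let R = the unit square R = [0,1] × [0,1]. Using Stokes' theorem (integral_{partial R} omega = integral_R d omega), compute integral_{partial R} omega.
integral_(partial R) omega = 6

Stokes: integral_partial_R omega = integral_R d omega with d omega = (∂Q/∂x - ∂P/∂y) dx ∧ dy.
  ∂Q/∂x = 6*x + 2*y
  ∂P/∂y = -4*y
  integrand = ∂Q/∂x - ∂P/∂y = 6*x + 6*y.
Integrating over R: integral_0^1 integral_0^1 (6*x + 6*y) dx dy = 6.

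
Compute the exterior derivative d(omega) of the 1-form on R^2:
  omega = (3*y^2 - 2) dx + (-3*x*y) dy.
d(omega) = (-9*y) dx ∧ dy

For a 1-form omega = sum_i f_i dx_i, the exterior derivative is
  d(omega) = sum_{i < j} (∂f_j/∂x_i - ∂f_i/∂x_j) dx_i ∧ dx_j.
  coefficient of dx ∧ dy: ∂f_2/∂x - ∂f_1/∂y = ∂(-3*x*y)/∂x - ∂(3*y^2 - 2)/∂y = -9*y
Assembling: d(omega) = (-9*y) dx ∧ dy.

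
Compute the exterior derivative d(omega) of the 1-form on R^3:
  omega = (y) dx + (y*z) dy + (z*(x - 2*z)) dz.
d(omega) = (-1) dx ∧ dy + (z) dx ∧ dz + (-y) dy ∧ dz

For a 1-form omega = sum_i f_i dx_i, the exterior derivative is
  d(omega) = sum_{i < j} (∂f_j/∂x_i - ∂f_i/∂x_j) dx_i ∧ dx_j.
  coefficient of dx ∧ dy: ∂f_2/∂x - ∂f_1/∂y = ∂(y*z)/∂x - ∂(y)/∂y = -1
  coefficient of dx ∧ dz: ∂f_3/∂x - ∂f_1/∂z = ∂(z*(x - 2*z))/∂x - ∂(y)/∂z = z
  coefficient of dy ∧ dz: ∂f_3/∂y - ∂f_2/∂z = ∂(z*(x - 2*z))/∂y - ∂(y*z)/∂z = -y
Assembling: d(omega) = (-1) dx ∧ dy + (z) dx ∧ dz + (-y) dy ∧ dz.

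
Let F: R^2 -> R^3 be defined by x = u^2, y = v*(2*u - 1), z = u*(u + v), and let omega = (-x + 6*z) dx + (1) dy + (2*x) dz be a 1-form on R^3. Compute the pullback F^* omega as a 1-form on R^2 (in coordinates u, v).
F^* omega = (14*u^3 + 14*u^2*v + 2*v) du + (2*u^3 + 2*u - 1) dv

Using F^*(f dg) = (f ∘ F) d(g ∘ F), substitute each coordinate x_i by F_i(u, v) in f_i, and replace dx_i by d F_i = (∂F_i/∂u) du + (∂F_i/∂v) dv.
  For the x component: f_1(F) = u*(5*u + 6*v); d F_1 = (2*u) du + (0) dv
  For the y component: f_2(F) = 1; d F_2 = (2*v) du + (2*u - 1) dv
  For the z component: f_3(F) = 2*u^2; d F_3 = (2*u + v) du + (u) dv
Combining and collecting du, dv coefficients:
  coeff of du: 14*u^3 + 14*u^2*v + 2*v
  coeff of dv: 2*u^3 + 2*u - 1
F^* omega = (14*u^3 + 14*u^2*v + 2*v) du + (2*u^3 + 2*u - 1) dv.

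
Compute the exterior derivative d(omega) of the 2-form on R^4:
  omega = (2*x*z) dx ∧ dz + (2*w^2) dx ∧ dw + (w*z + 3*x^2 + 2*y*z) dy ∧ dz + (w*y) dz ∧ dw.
d(omega) = (6*x) dx ∧ dy ∧ dz + (w + z) dy ∧ dz ∧ dw

For a 2-form omega = sum_{i<j} g_{ij} dx_i ∧ dx_j, the exterior derivative is
  d(omega) = sum_{i<j} d(g_{ij}) ∧ dx_i ∧ dx_j = sum_{i<j, k} (∂g_{ij}/∂x_k) dx_k ∧ dx_i ∧ dx_j.
Expand each term, using dx_k ∧ dx_i ∧ dx_j = sgn(permutation) dx_{(a)} ∧ dx_{(b)} ∧ dx_{(c)} with (a < b < c) sorted:
  d(w*z + 3*x^2 + 2*y*z) includes (∂/∂x)(w*z + 3*x^2 + 2*y*z) dx = (6*x) dx, which multiplied by dy ∧ dz gives (6*x) dx ∧ dy ∧ dz
  d(w*z + 3*x^2 + 2*y*z) includes (∂/∂w)(w*z + 3*x^2 + 2*y*z) dw = (z) dw, which multiplied by dy ∧ dz gives (z) dy ∧ dz ∧ dw
  d(w*y) includes (∂/∂y)(w*y) dy = (w) dy, which multiplied by dz ∧ dw gives (w) dy ∧ dz ∧ dw
Collecting like 3-forms: d(omega) = (6*x) dx ∧ dy ∧ dz + (w + z) dy ∧ dz ∧ dw.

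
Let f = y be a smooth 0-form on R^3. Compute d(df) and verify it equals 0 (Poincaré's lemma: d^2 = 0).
d(df) = 0

Step 1: df = sum_i (∂f/∂x_i) dx_i = (0) dx + (1) dy + (0) dz.
Step 2: Apply d again. Using the 1-form formula, the coefficient of dx ∧ dy in d(df) is ∂^2 f/∂x ∂y - ∂^2 f/∂y ∂x = (0) - (0) = 0 (equality of mixed partials for smooth f).
Similarly for dx ∧ dz and dy ∧ dz — all coefficients vanish. So d(df) = 0.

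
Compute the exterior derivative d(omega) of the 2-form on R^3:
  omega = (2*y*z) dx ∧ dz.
d(omega) = (-2*z) dx ∧ dy ∧ dz

For a 2-form omega = sum_{i<j} g_{ij} dx_i ∧ dx_j, the exterior derivative is
  d(omega) = sum_{i<j} d(g_{ij}) ∧ dx_i ∧ dx_j = sum_{i<j, k} (∂g_{ij}/∂x_k) dx_k ∧ dx_i ∧ dx_j.
Expand each term, using dx_k ∧ dx_i ∧ dx_j = sgn(permutation) dx_{(a)} ∧ dx_{(b)} ∧ dx_{(c)} with (a < b < c) sorted:
  d(2*y*z) includes (∂/∂y)(2*y*z) dy = (2*z) dy, which multiplied by dx ∧ dz gives (-2*z) dx ∧ dy ∧ dz
Collecting like 3-forms: d(omega) = (-2*z) dx ∧ dy ∧ dz.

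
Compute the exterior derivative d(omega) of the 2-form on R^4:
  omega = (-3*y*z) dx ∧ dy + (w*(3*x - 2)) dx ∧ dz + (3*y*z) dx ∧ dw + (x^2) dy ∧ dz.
d(omega) = (2*x - 3*y) dx ∧ dy ∧ dz + (3*x - 3*y - 2) dx ∧ dz ∧ dw + (-3*z) dx ∧ dy ∧ dw

For a 2-form omega = sum_{i<j} g_{ij} dx_i ∧ dx_j, the exterior derivative is
  d(omega) = sum_{i<j} d(g_{ij}) ∧ dx_i ∧ dx_j = sum_{i<j, k} (∂g_{ij}/∂x_k) dx_k ∧ dx_i ∧ dx_j.
Expand each term, using dx_k ∧ dx_i ∧ dx_j = sgn(permutation) dx_{(a)} ∧ dx_{(b)} ∧ dx_{(c)} with (a < b < c) sorted:
  d(-3*y*z) includes (∂/∂z)(-3*y*z) dz = (-3*y) dz, which multiplied by dx ∧ dy gives (-3*y) dx ∧ dy ∧ dz
  d(w*(3*x - 2)) includes (∂/∂w)(w*(3*x - 2)) dw = (3*x - 2) dw, which multiplied by dx ∧ dz gives (3*x - 2) dx ∧ dz ∧ dw
  d(3*y*z) includes (∂/∂y)(3*y*z) dy = (3*z) dy, which multiplied by dx ∧ dw gives (-3*z) dx ∧ dy ∧ dw
  d(3*y*z) includes (∂/∂z)(3*y*z) dz = (3*y) dz, which multiplied by dx ∧ dw gives (-3*y) dx ∧ dz ∧ dw
  d(x^2) includes (∂/∂x)(x^2) dx = (2*x) dx, which multiplied by dy ∧ dz gives (2*x) dx ∧ dy ∧ dz
Collecting like 3-forms: d(omega) = (2*x - 3*y) dx ∧ dy ∧ dz + (3*x - 3*y - 2) dx ∧ dz ∧ dw + (-3*z) dx ∧ dy ∧ dw.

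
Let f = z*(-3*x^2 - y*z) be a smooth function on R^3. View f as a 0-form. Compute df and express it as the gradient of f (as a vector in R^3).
df = (-6*x*z) dx + (-z^2) dy + (-3*x^2 - 2*y*z) dz; grad f = (-6*x*z, -z^2, -3*x^2 - 2*y*z)

For a 0-form f, d f = (∂f/∂x) dx + (∂f/∂y) dy + (∂f/∂z) dz. The components of the vector representation are exactly the entries of grad f in Cartesian coordinates:
  ∂f/∂x = -6*x*z
  ∂f/∂y = -z^2
  ∂f/∂z = -3*x^2 - 2*y*z.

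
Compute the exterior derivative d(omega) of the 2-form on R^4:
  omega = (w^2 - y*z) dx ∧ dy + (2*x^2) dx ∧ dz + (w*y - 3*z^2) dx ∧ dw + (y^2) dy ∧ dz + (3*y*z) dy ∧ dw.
d(omega) = (-y) dx ∧ dy ∧ dz + (w) dx ∧ dy ∧ dw + (6*z) dx ∧ dz ∧ dw + (-3*y) dy ∧ dz ∧ dw

For a 2-form omega = sum_{i<j} g_{ij} dx_i ∧ dx_j, the exterior derivative is
  d(omega) = sum_{i<j} d(g_{ij}) ∧ dx_i ∧ dx_j = sum_{i<j, k} (∂g_{ij}/∂x_k) dx_k ∧ dx_i ∧ dx_j.
Expand each term, using dx_k ∧ dx_i ∧ dx_j = sgn(permutation) dx_{(a)} ∧ dx_{(b)} ∧ dx_{(c)} with (a < b < c) sorted:
  d(w^2 - y*z) includes (∂/∂z)(w^2 - y*z) dz = (-y) dz, which multiplied by dx ∧ dy gives (-y) dx ∧ dy ∧ dz
  d(w^2 - y*z) includes (∂/∂w)(w^2 - y*z) dw = (2*w) dw, which multiplied by dx ∧ dy gives (2*w) dx ∧ dy ∧ dw
  d(w*y - 3*z^2) includes (∂/∂y)(w*y - 3*z^2) dy = (w) dy, which multiplied by dx ∧ dw gives (-w) dx ∧ dy ∧ dw
  d(w*y - 3*z^2) includes (∂/∂z)(w*y - 3*z^2) dz = (-6*z) dz, which multiplied by dx ∧ dw gives (6*z) dx ∧ dz ∧ dw
  d(3*y*z) includes (∂/∂z)(3*y*z) dz = (3*y) dz, which multiplied by dy ∧ dw gives (-3*y) dy ∧ dz ∧ dw
Collecting like 3-forms: d(omega) = (-y) dx ∧ dy ∧ dz + (w) dx ∧ dy ∧ dw + (6*z) dx ∧ dz ∧ dw + (-3*y) dy ∧ dz ∧ dw.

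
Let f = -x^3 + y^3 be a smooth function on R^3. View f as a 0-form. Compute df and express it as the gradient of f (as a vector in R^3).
df = (-3*x^2) dx + (3*y^2) dy + (0) dz; grad f = (-3*x^2, 3*y^2, 0)

For a 0-form f, d f = (∂f/∂x) dx + (∂f/∂y) dy + (∂f/∂z) dz. The components of the vector representation are exactly the entries of grad f in Cartesian coordinates:
  ∂f/∂x = -3*x^2
  ∂f/∂y = 3*y^2
  ∂f/∂z = 0.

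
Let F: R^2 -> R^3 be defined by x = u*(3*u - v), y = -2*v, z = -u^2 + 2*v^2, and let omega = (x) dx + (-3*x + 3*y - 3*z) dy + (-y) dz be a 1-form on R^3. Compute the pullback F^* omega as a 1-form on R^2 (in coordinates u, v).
F^* omega = (u*(18*u^2 - 9*u*v + v^2 - 4*v)) du + (-3*u^3 + u^2*v + 12*u^2 - 6*u*v + 20*v^2 + 12*v) dv

Using F^*(f dg) = (f ∘ F) d(g ∘ F), substitute each coordinate x_i by F_i(u, v) in f_i, and replace dx_i by d F_i = (∂F_i/∂u) du + (∂F_i/∂v) dv.
  For the x component: f_1(F) = u*(3*u - v); d F_1 = (6*u - v) du + (-u) dv
  For the y component: f_2(F) = -6*u^2 + 3*u*v - 6*v^2 - 6*v; d F_2 = (0) du + (-2) dv
  For the z component: f_3(F) = 2*v; d F_3 = (-2*u) du + (4*v) dv
Combining and collecting du, dv coefficients:
  coeff of du: u*(18*u^2 - 9*u*v + v^2 - 4*v)
  coeff of dv: -3*u^3 + u^2*v + 12*u^2 - 6*u*v + 20*v^2 + 12*v
F^* omega = (u*(18*u^2 - 9*u*v + v^2 - 4*v)) du + (-3*u^3 + u^2*v + 12*u^2 - 6*u*v + 20*v^2 + 12*v) dv.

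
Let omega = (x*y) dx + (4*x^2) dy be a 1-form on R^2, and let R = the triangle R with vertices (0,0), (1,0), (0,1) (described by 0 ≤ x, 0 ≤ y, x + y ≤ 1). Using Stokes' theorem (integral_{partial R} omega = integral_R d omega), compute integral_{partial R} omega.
integral_(partial R) omega = 7/6

Stokes: integral_partial_R omega = integral_R d omega with d omega = (∂Q/∂x - ∂P/∂y) dx ∧ dy.
  ∂Q/∂x = 8*x
  ∂P/∂y = x
  integrand = ∂Q/∂x - ∂P/∂y = 7*x.
Integrating over R: integral_0^1 integral_0^{1-x} (7*x) dy dx = 7/6.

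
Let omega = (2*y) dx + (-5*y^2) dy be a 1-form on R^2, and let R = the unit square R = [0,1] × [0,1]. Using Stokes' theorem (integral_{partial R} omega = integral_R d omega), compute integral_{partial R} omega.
integral_(partial R) omega = -2

Stokes: integral_partial_R omega = integral_R d omega with d omega = (∂Q/∂x - ∂P/∂y) dx ∧ dy.
  ∂Q/∂x = 0
  ∂P/∂y = 2
  integrand = ∂Q/∂x - ∂P/∂y = -2.
Integrating over R: integral_0^1 integral_0^1 (-2) dx dy = -2.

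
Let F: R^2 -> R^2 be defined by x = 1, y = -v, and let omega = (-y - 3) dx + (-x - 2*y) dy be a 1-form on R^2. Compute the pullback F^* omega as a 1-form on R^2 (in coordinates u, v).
F^* omega = (1 - 2*v) dv

Using F^*(f dg) = (f ∘ F) d(g ∘ F), substitute each coordinate x_i by F_i(u, v) in f_i, and replace dx_i by d F_i = (∂F_i/∂u) du + (∂F_i/∂v) dv.
  For the x component: f_1(F) = v - 3; d F_1 = (0) du + (0) dv
  For the y component: f_2(F) = 2*v - 1; d F_2 = (0) du + (-1) dv
Combining and collecting du, dv coefficients:
  coeff of du: 0
  coeff of dv: 1 - 2*v
F^* omega = (1 - 2*v) dv.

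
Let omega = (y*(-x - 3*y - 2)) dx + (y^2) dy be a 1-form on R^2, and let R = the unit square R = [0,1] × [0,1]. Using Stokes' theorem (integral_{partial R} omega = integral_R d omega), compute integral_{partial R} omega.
integral_(partial R) omega = 11/2

Stokes: integral_partial_R omega = integral_R d omega with d omega = (∂Q/∂x - ∂P/∂y) dx ∧ dy.
  ∂Q/∂x = 0
  ∂P/∂y = -x - 6*y - 2
  integrand = ∂Q/∂x - ∂P/∂y = x + 6*y + 2.
Integrating over R: integral_0^1 integral_0^1 (x + 6*y + 2) dx dy = 11/2.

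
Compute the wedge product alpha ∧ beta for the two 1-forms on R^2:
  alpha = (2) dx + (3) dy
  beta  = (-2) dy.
alpha ∧ beta = (-4) dx ∧ dy

Distribute the wedge, using dx_i ∧ dx_j = -dx_j ∧ dx_i and dx_i ∧ dx_i = 0. For each pair (i, j) with i < j, the coefficient of dx_i ∧ dx_j in alpha ∧ beta is (alpha_i * beta_j - alpha_j * beta_i). Collecting: alpha ∧ beta = (-4) dx ∧ dy.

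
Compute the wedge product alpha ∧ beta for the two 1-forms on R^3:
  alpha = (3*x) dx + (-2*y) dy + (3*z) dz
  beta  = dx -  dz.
alpha ∧ beta = (-3*x - 3*z) dx ∧ dz + (2*y) dx ∧ dy + (2*y) dy ∧ dz

Distribute the wedge, using dx_i ∧ dx_j = -dx_j ∧ dx_i and dx_i ∧ dx_i = 0. For each pair (i, j) with i < j, the coefficient of dx_i ∧ dx_j in alpha ∧ beta is (alpha_i * beta_j - alpha_j * beta_i). Collecting: alpha ∧ beta = (-3*x - 3*z) dx ∧ dz + (2*y) dx ∧ dy + (2*y) dy ∧ dz.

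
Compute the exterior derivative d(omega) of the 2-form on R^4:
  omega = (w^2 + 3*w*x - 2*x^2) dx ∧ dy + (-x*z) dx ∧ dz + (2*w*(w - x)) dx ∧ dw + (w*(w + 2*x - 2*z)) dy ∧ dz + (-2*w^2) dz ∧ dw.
d(omega) = (2*w + 3*x) dx ∧ dy ∧ dw + (2*w) dx ∧ dy ∧ dz + (2*w + 2*x - 2*z) dy ∧ dz ∧ dw

For a 2-form omega = sum_{i<j} g_{ij} dx_i ∧ dx_j, the exterior derivative is
  d(omega) = sum_{i<j} d(g_{ij}) ∧ dx_i ∧ dx_j = sum_{i<j, k} (∂g_{ij}/∂x_k) dx_k ∧ dx_i ∧ dx_j.
Expand each term, using dx_k ∧ dx_i ∧ dx_j = sgn(permutation) dx_{(a)} ∧ dx_{(b)} ∧ dx_{(c)} with (a < b < c) sorted:
  d(w^2 + 3*w*x - 2*x^2) includes (∂/∂w)(w^2 + 3*w*x - 2*x^2) dw = (2*w + 3*x) dw, which multiplied by dx ∧ dy gives (2*w + 3*x) dx ∧ dy ∧ dw
  d(w*(w + 2*x - 2*z)) includes (∂/∂x)(w*(w + 2*x - 2*z)) dx = (2*w) dx, which multiplied by dy ∧ dz gives (2*w) dx ∧ dy ∧ dz
  d(w*(w + 2*x - 2*z)) includes (∂/∂w)(w*(w + 2*x - 2*z)) dw = (2*w + 2*x - 2*z) dw, which multiplied by dy ∧ dz gives (2*w + 2*x - 2*z) dy ∧ dz ∧ dw
Collecting like 3-forms: d(omega) = (2*w + 3*x) dx ∧ dy ∧ dw + (2*w) dx ∧ dy ∧ dz + (2*w + 2*x - 2*z) dy ∧ dz ∧ dw.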